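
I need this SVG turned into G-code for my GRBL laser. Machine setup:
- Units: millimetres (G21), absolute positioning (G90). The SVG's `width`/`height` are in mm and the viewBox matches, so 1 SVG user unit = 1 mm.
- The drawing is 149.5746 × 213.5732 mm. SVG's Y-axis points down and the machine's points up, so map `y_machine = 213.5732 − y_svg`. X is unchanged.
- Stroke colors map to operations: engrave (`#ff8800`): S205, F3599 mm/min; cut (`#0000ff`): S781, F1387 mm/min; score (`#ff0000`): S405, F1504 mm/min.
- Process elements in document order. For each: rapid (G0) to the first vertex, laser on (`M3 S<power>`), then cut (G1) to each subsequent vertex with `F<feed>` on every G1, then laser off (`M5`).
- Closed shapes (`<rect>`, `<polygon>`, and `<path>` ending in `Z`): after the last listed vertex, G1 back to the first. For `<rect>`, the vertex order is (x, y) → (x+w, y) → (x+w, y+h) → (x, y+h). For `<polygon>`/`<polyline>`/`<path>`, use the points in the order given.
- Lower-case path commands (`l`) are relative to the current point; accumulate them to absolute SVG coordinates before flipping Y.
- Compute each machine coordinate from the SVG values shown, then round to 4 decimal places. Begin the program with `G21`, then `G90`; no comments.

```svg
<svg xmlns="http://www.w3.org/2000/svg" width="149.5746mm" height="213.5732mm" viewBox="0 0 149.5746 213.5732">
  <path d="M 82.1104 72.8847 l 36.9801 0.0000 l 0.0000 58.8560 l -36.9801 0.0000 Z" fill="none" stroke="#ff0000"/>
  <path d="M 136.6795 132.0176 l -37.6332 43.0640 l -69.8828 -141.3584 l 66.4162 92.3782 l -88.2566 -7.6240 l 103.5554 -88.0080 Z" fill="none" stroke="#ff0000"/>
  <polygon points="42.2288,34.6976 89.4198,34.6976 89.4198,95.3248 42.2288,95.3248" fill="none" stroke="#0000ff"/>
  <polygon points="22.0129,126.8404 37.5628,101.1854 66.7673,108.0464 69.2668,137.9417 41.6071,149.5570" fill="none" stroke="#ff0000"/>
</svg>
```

G21
G90
G0 X82.1104 Y140.6885
M3 S405
G1 X119.0905 Y140.6885 F1504
G1 X119.0905 Y81.8325 F1504
G1 X82.1104 Y81.8325 F1504
G1 X82.1104 Y140.6885 F1504
M5
G0 X136.6795 Y81.5556
M3 S405
G1 X99.0463 Y38.4916 F1504
G1 X29.1635 Y179.8500 F1504
G1 X95.5797 Y87.4718 F1504
G1 X7.3231 Y95.0958 F1504
G1 X110.8785 Y183.1038 F1504
G1 X136.6795 Y81.5556 F1504
M5
G0 X42.2288 Y178.8756
M3 S781
G1 X89.4198 Y178.8756 F1387
G1 X89.4198 Y118.2484 F1387
G1 X42.2288 Y118.2484 F1387
G1 X42.2288 Y178.8756 F1387
M5
G0 X22.0129 Y86.7328
M3 S405
G1 X37.5628 Y112.3878 F1504
G1 X66.7673 Y105.5268 F1504
G1 X69.2668 Y75.6315 F1504
G1 X41.6071 Y64.0162 F1504
G1 X22.0129 Y86.7328 F1504
M5

1 u = 1 mm; y_m = 213.5732 − y.

[1] `<path>` rectangle, #ff0000→score S405 F1504: (82.1104,140.6885) → (119.0905,140.6885) → (119.0905,81.8325) → (82.1104,81.8325) → (82.1104,140.6885) (closed)

[2] `<path>` closed polygon, #ff0000→score S405 F1504: (136.6795,81.5556) → (99.0463,38.4916) → (29.1635,179.8500) → (95.5797,87.4718) → (7.3231,95.0958) → (110.8785,183.1038) → (136.6795,81.5556) (closed)

[3] `<polygon>` rectangle, #0000ff→cut S781 F1387: (42.2288,178.8756) → (89.4198,178.8756) → (89.4198,118.2484) → (42.2288,118.2484) → (42.2288,178.8756) (closed)

[4] `<polygon>` regular polygon, #ff0000→score S405 F1504: (22.0129,86.7328) → (37.5628,112.3878) → (66.7673,105.5268) → (69.2668,75.6315) → (41.6071,64.0162) → (22.0129,86.7328) (closed)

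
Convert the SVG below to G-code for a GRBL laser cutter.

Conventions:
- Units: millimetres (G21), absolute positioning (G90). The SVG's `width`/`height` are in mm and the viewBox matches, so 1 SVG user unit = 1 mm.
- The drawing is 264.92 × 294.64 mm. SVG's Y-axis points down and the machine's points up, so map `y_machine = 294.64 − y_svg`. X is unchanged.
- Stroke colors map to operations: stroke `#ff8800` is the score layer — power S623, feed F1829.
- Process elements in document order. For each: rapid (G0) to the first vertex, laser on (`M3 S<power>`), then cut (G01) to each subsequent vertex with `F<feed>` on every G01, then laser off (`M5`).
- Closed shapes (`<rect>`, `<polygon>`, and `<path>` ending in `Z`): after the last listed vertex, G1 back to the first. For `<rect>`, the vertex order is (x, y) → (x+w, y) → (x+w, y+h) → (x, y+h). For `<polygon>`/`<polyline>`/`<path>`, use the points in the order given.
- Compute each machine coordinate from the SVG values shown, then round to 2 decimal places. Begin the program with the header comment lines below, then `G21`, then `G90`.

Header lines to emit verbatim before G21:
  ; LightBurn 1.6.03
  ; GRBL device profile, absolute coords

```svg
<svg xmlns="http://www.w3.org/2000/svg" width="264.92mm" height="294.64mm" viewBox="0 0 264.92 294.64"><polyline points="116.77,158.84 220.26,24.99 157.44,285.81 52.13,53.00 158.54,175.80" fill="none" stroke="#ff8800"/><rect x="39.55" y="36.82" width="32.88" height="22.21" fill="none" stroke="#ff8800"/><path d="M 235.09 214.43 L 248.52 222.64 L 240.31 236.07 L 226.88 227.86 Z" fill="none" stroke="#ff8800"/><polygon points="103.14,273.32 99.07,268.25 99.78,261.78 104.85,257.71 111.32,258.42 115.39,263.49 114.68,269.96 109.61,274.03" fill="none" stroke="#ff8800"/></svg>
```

Since the viewBox matches the mm dimensions, user units are millimetres directly. The only transform is the Y-flip y_m = 294.64 − y_svg.

Shape 1 is a open polyline drawn with `<polyline>`. Its stroke #ff8800 means score at S623, F1829. After flipping Y the toolpath is (116.77,135.80) → (220.26,269.65) → (157.44,8.83) → (52.13,241.64) → (158.54,118.84).

Shape 2 is a rectangle drawn with `<rect>`. Its stroke #ff8800 means score at S623, F1829. After flipping Y the toolpath is (39.55,257.82) → (72.43,257.82) → (72.43,235.61) → (39.55,235.61) → (39.55,257.82), returning to the start.

Shape 3 is a regular polygon drawn with `<path>`. Its stroke #ff8800 means score at S623, F1829. After flipping Y the toolpath is (235.09,80.21) → (248.52,72.00) → (240.31,58.57) → (226.88,66.78) → (235.09,80.21), returning to the start.

Shape 4 is a regular polygon drawn with `<polygon>`. Its stroke #ff8800 means score at S623, F1829. After flipping Y the toolpath is (103.14,21.32) → (99.07,26.39) → (99.78,32.86) → (104.85,36.93) → (111.32,36.22) → (115.39,31.15) → (114.68,24.68) → (109.61,20.61) → (103.14,21.32), returning to the start.

; LightBurn 1.6.03
; GRBL device profile, absolute coords
G21
G90
G0 X116.77 Y135.80
M3 S623
G01 X220.26 Y269.65 F1829
G01 X157.44 Y8.83 F1829
G01 X52.13 Y241.64 F1829
G01 X158.54 Y118.84 F1829
M5
G0 X39.55 Y257.82
M3 S623
G01 X72.43 Y257.82 F1829
G01 X72.43 Y235.61 F1829
G01 X39.55 Y235.61 F1829
G01 X39.55 Y257.82 F1829
M5
G0 X235.09 Y80.21
M3 S623
G01 X248.52 Y72.00 F1829
G01 X240.31 Y58.57 F1829
G01 X226.88 Y66.78 F1829
G01 X235.09 Y80.21 F1829
M5
G0 X103.14 Y21.32
M3 S623
G01 X99.07 Y26.39 F1829
G01 X99.78 Y32.86 F1829
G01 X104.85 Y36.93 F1829
G01 X111.32 Y36.22 F1829
G01 X115.39 Y31.15 F1829
G01 X114.68 Y24.68 F1829
G01 X109.61 Y20.61 F1829
G01 X103.14 Y21.32 F1829
M5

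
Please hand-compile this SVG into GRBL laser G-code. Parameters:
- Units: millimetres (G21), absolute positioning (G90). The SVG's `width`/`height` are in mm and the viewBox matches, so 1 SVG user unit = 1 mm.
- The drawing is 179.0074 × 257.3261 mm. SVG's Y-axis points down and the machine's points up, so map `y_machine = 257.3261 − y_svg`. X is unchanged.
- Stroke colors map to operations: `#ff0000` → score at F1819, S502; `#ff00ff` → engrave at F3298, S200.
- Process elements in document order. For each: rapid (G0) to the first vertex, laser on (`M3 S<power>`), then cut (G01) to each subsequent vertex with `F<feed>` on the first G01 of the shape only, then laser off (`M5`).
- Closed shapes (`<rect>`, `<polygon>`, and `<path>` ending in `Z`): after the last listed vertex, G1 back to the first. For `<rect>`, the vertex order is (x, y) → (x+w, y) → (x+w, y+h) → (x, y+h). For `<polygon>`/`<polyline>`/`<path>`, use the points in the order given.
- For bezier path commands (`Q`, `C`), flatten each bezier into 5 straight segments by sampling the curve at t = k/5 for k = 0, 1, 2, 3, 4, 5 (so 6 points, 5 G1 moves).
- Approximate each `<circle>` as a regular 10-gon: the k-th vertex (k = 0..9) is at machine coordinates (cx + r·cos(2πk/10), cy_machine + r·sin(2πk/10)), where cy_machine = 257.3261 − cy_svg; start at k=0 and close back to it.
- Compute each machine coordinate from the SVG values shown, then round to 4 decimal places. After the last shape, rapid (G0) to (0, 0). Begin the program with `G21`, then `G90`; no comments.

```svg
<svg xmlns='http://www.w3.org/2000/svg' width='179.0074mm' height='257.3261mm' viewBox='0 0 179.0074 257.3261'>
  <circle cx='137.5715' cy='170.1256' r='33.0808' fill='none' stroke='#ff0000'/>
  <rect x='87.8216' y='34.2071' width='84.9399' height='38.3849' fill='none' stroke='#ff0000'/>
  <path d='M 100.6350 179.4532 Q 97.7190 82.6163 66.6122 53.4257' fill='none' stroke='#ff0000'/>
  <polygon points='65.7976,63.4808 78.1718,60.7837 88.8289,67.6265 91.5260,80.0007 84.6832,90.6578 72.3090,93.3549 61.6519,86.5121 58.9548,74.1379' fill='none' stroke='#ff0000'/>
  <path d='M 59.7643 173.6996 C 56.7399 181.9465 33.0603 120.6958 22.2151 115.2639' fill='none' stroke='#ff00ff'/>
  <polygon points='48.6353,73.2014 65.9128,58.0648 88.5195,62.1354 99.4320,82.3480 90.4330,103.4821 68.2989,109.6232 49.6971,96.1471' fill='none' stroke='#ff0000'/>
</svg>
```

G21
G90
G0 X170.6523 Y87.2005
M3 S502
G01 X164.3344 Y106.6449 F1819
G01 X147.7940 Y118.6622
G01 X127.3490 Y118.6622
G01 X110.8086 Y106.6449
G01 X104.4907 Y87.2005
G01 X110.8086 Y67.7561
G01 X127.3490 Y55.7388
G01 X147.7940 Y55.7388
G01 X164.3344 Y67.7561
G01 X170.6523 Y87.2005
M5
G0 X87.8216 Y223.1190
M3 S502
G01 X172.7615 Y223.1190 F1819
G01 X172.7615 Y184.7341
G01 X87.8216 Y184.7341
G01 X87.8216 Y223.1190
M5
G0 X100.6350 Y77.8729
M3 S502
G01 X98.3410 Y113.9018 F1819
G01 X93.7917 Y144.5190
G01 X86.9871 Y169.7245
G01 X77.9273 Y189.5183
G01 X66.6122 Y203.9004
M5
G0 X65.7976 Y193.8453
M3 S502
G01 X78.1718 Y196.5424 F1819
G01 X88.8289 Y189.6996
G01 X91.5260 Y177.3254
G01 X84.6832 Y166.6683
G01 X72.3090 Y163.9712
G01 X61.6519 Y170.8140
G01 X58.9548 Y183.1882
G01 X65.7976 Y193.8453
M5
G0 X59.7643 Y83.6265
M3 S200
G01 X55.7390 Y86.0155 F3298
G01 X48.3639 Y99.0688
G01 X39.2465 Y116.7711
G01 X29.9944 Y133.1073
G01 X22.2151 Y142.0622
M5
G0 X48.6353 Y184.1247
M3 S502
G01 X65.9128 Y199.2613 F1819
G01 X88.5195 Y195.1907
G01 X99.4320 Y174.9781
G01 X90.4330 Y153.8440
G01 X68.2989 Y147.7029
G01 X49.6971 Y161.1790
G01 X48.6353 Y184.1247
M5
G0 X0.0000 Y0.0000

Since the viewBox matches the mm dimensions, user units are millimetres directly. The only transform is the Y-flip y_m = 257.3261 − y_svg.

Shape 1 is a circle drawn with `<circle>`. Its stroke #ff0000 means score at S502, F1819. After flipping Y the toolpath is (170.6523,87.2005) → (164.3344,106.6449) → (147.7940,118.6622) → (127.3490,118.6622) → (110.8086,106.6449) → (104.4907,87.2005) → (110.8086,67.7561) → (127.3490,55.7388) → (147.7940,55.7388) → (164.3344,67.7561) → (170.6523,87.2005), returning to the start.

Shape 2 is a rectangle drawn with `<rect>`. Its stroke #ff0000 means score at S502, F1819. After flipping Y the toolpath is (87.8216,223.1190) → (172.7615,223.1190) → (172.7615,184.7341) → (87.8216,184.7341) → (87.8216,223.1190), returning to the start.

Shape 3 is a quadratic bezier drawn with `<path>`. Its stroke #ff0000 means score at S502, F1819. After flipping Y the toolpath is (100.6350,77.8729) → (98.3410,113.9018) → (93.7917,144.5190) → (86.9871,169.7245) → (77.9273,189.5183) → (66.6122,203.9004).

Shape 4 is a regular polygon drawn with `<polygon>`. Its stroke #ff0000 means score at S502, F1819. After flipping Y the toolpath is (65.7976,193.8453) → (78.1718,196.5424) → (88.8289,189.6996) → (91.5260,177.3254) → (84.6832,166.6683) → (72.3090,163.9712) → (61.6519,170.8140) → (58.9548,183.1882) → (65.7976,193.8453), returning to the start.

Shape 5 is a cubic bezier drawn with `<path>`. Its stroke #ff00ff means engrave at S200, F3298. After flipping Y the toolpath is (59.7643,83.6265) → (55.7390,86.0155) → (48.3639,99.0688) → (39.2465,116.7711) → (29.9944,133.1073) → (22.2151,142.0622).

Shape 6 is a regular polygon drawn with `<polygon>`. Its stroke #ff0000 means score at S502, F1819. After flipping Y the toolpath is (48.6353,184.1247) → (65.9128,199.2613) → (88.5195,195.1907) → (99.4320,174.9781) → (90.4330,153.8440) → (68.2989,147.7029) → (49.6971,161.1790) → (48.6353,184.1247), returning to the start.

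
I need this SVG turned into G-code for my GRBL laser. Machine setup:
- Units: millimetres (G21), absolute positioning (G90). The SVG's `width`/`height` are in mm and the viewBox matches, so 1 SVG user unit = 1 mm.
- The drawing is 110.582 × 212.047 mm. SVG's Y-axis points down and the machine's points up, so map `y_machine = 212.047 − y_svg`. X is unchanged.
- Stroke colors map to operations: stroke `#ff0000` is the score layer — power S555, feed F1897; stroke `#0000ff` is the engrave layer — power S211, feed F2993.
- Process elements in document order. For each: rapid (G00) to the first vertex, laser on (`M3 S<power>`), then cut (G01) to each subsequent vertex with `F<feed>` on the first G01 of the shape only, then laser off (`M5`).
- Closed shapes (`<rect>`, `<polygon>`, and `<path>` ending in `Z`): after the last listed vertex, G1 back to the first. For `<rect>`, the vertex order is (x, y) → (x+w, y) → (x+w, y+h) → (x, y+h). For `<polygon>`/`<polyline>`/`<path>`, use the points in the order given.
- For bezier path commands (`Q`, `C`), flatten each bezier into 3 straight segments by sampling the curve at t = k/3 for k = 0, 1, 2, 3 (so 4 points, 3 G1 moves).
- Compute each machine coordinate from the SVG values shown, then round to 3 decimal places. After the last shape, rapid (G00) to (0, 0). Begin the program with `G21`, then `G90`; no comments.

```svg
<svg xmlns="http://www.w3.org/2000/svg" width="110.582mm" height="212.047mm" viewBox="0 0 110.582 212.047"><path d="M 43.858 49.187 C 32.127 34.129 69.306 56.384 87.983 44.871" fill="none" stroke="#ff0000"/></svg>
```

Since the viewBox matches the mm dimensions, user units are millimetres directly. The only transform is the Y-flip y_m = 212.047 − y_svg.

Shape 1 is a cubic bezier drawn with `<path>`. Its stroke #ff0000 means score at S555, F1897. After flipping Y the toolpath is (43.858,162.860) → (45.934,168.113) → (65.635,164.286) → (87.983,167.176).

G21
G90
G00 X43.858 Y162.860
M3 S555
G01 X45.934 Y168.113 F1897
G01 X65.635 Y164.286
G01 X87.983 Y167.176
M5
G00 X0.000 Y0.000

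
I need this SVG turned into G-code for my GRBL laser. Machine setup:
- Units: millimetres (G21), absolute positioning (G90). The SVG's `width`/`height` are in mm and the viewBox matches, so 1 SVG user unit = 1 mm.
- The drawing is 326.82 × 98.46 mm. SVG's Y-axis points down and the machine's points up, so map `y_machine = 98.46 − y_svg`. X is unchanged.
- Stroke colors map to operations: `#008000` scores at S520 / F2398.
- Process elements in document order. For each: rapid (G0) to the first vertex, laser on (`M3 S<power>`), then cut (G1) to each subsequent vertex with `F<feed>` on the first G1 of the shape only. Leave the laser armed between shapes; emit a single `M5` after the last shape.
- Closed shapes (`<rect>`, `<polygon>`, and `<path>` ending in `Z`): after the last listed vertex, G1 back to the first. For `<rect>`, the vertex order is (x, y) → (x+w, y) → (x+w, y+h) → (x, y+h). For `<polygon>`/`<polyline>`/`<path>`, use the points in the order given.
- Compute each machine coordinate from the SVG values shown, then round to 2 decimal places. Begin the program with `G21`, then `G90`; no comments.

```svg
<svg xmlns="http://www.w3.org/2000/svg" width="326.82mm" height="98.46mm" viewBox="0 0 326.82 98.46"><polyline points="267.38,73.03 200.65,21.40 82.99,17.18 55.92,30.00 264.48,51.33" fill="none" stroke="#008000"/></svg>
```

Since the viewBox matches the mm dimensions, user units are millimetres directly. The only transform is the Y-flip y_m = 98.46 − y_svg.

Shape 1 is a open polyline drawn with `<polyline>`. Its stroke #008000 means score at S520, F2398. After flipping Y the toolpath is (267.38,25.43) → (200.65,77.06) → (82.99,81.28) → (55.92,68.46) → (264.48,47.13).

G21
G90
G0 X267.38 Y25.43
M3 S520
G1 X200.65 Y77.06 F2398
G1 X82.99 Y81.28
G1 X55.92 Y68.46
G1 X264.48 Y47.13
M5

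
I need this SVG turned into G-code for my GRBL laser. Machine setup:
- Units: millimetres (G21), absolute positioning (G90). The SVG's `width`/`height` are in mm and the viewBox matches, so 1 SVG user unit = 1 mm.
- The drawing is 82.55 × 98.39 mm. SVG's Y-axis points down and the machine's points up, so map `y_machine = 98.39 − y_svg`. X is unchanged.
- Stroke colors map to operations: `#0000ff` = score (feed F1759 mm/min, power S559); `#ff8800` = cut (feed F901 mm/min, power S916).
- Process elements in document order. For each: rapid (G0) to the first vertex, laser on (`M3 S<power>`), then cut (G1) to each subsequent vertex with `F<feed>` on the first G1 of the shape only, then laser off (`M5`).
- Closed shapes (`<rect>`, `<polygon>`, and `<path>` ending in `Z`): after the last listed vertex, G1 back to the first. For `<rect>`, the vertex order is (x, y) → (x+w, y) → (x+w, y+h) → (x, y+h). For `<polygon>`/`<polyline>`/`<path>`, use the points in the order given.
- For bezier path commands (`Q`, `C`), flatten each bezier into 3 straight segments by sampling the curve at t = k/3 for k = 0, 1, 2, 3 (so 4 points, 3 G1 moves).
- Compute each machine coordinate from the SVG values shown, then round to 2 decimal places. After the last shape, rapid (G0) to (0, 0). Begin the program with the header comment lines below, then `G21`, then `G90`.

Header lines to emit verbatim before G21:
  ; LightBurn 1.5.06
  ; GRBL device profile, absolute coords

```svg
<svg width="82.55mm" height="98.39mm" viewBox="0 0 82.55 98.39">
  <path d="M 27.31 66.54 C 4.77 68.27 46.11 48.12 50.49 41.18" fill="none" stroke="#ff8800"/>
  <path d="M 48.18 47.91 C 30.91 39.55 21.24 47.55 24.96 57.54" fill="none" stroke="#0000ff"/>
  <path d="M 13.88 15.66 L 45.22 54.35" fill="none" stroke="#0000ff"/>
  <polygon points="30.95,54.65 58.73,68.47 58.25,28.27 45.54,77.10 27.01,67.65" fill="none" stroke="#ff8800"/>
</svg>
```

1 u = 1 mm; y_m = 98.39 − y.

[1] `<path>` cubic bezier, #ff8800→cut S916 F901: (27.31,31.85) → (22.33,36.11) → (37.52,47.17) → (50.49,57.21)

[2] `<path>` cubic bezier, #0000ff→score S559 F1759: (48.18,50.48) → (33.66,53.92) → (25.49,49.64) → (24.96,40.85)

[3] `<path>` line segment, #0000ff→score S559 F1759: (13.88,82.73) → (45.22,44.04)

[4] `<polygon>` closed polygon, #ff8800→cut S916 F901: (30.95,43.74) → (58.73,29.92) → (58.25,70.12) → (45.54,21.29) → (27.01,30.74) → (30.95,43.74) (closed)

; LightBurn 1.5.06
; GRBL device profile, absolute coords
G21
G90
G0 X27.31 Y31.85
M3 S916
G1 X22.33 Y36.11 F901
G1 X37.52 Y47.17
G1 X50.49 Y57.21
M5
G0 X48.18 Y50.48
M3 S559
G1 X33.66 Y53.92 F1759
G1 X25.49 Y49.64
G1 X24.96 Y40.85
M5
G0 X13.88 Y82.73
M3 S559
G1 X45.22 Y44.04 F1759
M5
G0 X30.95 Y43.74
M3 S916
G1 X58.73 Y29.92 F901
G1 X58.25 Y70.12
G1 X45.54 Y21.29
G1 X27.01 Y30.74
G1 X30.95 Y43.74
M5
G0 X0.00 Y0.00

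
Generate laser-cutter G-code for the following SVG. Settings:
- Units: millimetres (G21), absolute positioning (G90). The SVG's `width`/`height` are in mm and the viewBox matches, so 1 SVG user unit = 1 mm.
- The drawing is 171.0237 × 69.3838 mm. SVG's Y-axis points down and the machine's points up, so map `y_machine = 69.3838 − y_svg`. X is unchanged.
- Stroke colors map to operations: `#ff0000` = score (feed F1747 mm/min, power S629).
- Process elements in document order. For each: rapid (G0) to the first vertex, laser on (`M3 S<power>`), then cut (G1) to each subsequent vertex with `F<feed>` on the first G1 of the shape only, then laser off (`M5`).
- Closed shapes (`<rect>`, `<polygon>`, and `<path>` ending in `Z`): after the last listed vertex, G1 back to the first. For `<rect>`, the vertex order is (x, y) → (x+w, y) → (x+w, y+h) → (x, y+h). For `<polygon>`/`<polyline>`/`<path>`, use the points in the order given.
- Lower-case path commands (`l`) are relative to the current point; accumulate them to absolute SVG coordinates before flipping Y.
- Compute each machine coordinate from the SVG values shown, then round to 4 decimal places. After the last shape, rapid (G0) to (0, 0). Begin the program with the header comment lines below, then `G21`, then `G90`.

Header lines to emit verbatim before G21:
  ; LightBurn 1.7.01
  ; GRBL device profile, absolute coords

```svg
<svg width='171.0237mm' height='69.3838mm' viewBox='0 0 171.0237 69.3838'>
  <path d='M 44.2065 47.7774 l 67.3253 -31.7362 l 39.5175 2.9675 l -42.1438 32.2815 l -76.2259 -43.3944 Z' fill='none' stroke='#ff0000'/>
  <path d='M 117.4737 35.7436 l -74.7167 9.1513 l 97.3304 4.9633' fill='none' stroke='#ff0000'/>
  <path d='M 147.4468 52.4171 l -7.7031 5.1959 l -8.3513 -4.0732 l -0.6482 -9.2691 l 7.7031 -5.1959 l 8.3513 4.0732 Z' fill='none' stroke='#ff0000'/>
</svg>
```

; LightBurn 1.7.01
; GRBL device profile, absolute coords
G21
G90
G0 X44.2065 Y21.6064
M3 S629
G1 X111.5318 Y53.3426 F1747
G1 X151.0493 Y50.3751
G1 X108.9055 Y18.0936
G1 X32.6796 Y61.4880
G1 X44.2065 Y21.6064
M5
G0 X117.4737 Y33.6402
M3 S629
G1 X42.7570 Y24.4889 F1747
G1 X140.0874 Y19.5256
M5
G0 X147.4468 Y16.9667
M3 S629
G1 X139.7437 Y11.7708 F1747
G1 X131.3924 Y15.8440
G1 X130.7442 Y25.1131
G1 X138.4473 Y30.3090
G1 X146.7986 Y26.2358
G1 X147.4468 Y16.9667
M5
G0 X0.0000 Y0.0000

viewBox `0 0 171.0237 69.3838` with mm width/height → 1 unit = 1 mm. Flip: y_m = 69.3838 − y_svg.

**Shape 1** — `<path>` closed polygon, stroke `#ff0000` → score (S629, F1747). Machine vertices: (44.2065,21.6064) → (111.5318,53.3426) → (151.0493,50.3751) → (108.9055,18.0936) → (32.6796,61.4880) → (44.2065,21.6064). Closed: final G1 returns to the first vertex.

**Shape 2** — `<path>` open polyline, stroke `#ff0000` → score (S629, F1747). Machine vertices: (117.4737,33.6402) → (42.7570,24.4889) → (140.0874,19.5256). Open path.

**Shape 3** — `<path>` regular polygon, stroke `#ff0000` → score (S629, F1747). Machine vertices: (147.4468,16.9667) → (139.7437,11.7708) → (131.3924,15.8440) → (130.7442,25.1131) → (138.4473,30.3090) → (146.7986,26.2358) → (147.4468,16.9667). Closed: final G1 returns to the first vertex.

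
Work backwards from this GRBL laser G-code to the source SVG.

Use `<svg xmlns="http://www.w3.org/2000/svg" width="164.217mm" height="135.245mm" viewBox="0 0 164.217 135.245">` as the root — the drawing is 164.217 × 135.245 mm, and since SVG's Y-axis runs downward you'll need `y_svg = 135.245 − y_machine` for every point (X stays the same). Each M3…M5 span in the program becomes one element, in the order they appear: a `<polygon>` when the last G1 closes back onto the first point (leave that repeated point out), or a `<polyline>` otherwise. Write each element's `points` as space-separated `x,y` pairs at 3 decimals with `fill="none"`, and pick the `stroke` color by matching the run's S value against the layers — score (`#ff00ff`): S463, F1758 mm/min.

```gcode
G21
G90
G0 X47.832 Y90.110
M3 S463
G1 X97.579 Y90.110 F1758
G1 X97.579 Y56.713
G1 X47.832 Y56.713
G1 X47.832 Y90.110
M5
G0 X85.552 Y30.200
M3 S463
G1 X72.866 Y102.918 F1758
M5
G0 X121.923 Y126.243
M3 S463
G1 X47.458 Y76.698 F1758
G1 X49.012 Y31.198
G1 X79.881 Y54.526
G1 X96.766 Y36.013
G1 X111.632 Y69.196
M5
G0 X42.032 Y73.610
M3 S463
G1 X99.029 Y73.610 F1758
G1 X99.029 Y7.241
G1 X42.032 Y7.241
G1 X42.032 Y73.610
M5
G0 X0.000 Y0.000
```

<svg xmlns="http://www.w3.org/2000/svg" width="164.217mm" height="135.245mm" viewBox="0 0 164.217 135.245">
  <polygon points="47.832,45.135 97.579,45.135 97.579,78.532 47.832,78.532" fill="none" stroke="#ff00ff"/>
  <polyline points="85.552,105.045 72.866,32.327" fill="none" stroke="#ff00ff"/>
  <polyline points="121.923,9.002 47.458,58.547 49.012,104.047 79.881,80.719 96.766,99.232 111.632,66.049" fill="none" stroke="#ff00ff"/>
  <polygon points="42.032,61.635 99.029,61.635 99.029,128.004 42.032,128.004" fill="none" stroke="#ff00ff"/>
</svg>

Each laser-on run becomes one SVG element. Flip Y back into SVG space with y_svg = 135.245 − y_machine. Every run uses S463, so all elements get stroke `#ff00ff` (score).

Run 1: The run returns to its start, so emit a `<polygon>` with points (Y-flipped): 47.832,45.135 97.579,45.135 97.579,78.532 47.832,78.532.

Run 2: The run is open, so emit a `<polyline>` with points (Y-flipped): 85.552,105.045 72.866,32.327.

Run 3: The run is open, so emit a `<polyline>` with points (Y-flipped): 121.923,9.002 47.458,58.547 49.012,104.047 79.881,80.719 96.766,99.232 111.632,66.049.

Run 4: The run returns to its start, so emit a `<polygon>` with points (Y-flipped): 42.032,61.635 99.029,61.635 99.029,128.004 42.032,128.004.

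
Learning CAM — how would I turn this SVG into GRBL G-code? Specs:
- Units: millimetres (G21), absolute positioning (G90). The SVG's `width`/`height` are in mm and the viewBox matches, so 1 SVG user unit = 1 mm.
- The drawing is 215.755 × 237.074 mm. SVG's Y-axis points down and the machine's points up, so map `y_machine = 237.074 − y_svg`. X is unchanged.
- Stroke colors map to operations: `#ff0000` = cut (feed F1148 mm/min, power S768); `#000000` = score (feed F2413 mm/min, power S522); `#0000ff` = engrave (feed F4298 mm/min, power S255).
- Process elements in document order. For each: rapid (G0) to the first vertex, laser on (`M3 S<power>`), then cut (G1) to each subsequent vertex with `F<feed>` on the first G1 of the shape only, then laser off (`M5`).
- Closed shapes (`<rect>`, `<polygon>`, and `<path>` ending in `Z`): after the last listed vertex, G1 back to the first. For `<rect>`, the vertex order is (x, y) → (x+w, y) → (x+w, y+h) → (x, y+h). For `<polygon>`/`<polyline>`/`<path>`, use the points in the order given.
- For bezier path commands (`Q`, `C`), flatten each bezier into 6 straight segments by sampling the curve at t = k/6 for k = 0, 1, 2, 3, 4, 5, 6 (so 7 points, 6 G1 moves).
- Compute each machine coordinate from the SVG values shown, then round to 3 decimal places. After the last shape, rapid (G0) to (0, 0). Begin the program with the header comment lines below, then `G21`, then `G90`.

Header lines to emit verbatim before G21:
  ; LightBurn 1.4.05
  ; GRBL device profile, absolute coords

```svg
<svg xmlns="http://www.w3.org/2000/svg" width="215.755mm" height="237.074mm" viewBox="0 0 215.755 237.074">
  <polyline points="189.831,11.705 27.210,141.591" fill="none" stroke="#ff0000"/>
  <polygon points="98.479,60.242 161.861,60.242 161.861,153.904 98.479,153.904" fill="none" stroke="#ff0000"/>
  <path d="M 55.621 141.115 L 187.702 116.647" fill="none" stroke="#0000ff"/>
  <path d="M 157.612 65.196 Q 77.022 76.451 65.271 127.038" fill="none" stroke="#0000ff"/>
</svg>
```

viewBox `0 0 215.755 237.074` with mm width/height → 1 unit = 1 mm. Flip: y_m = 237.074 − y_svg.

**Shape 1** — `<polyline>` line segment, stroke `#ff0000` → cut (S768, F1148). Machine vertices: (189.831,225.369) → (27.210,95.483). Open path.

**Shape 2** — `<polygon>` rectangle, stroke `#ff0000` → cut (S768, F1148). Machine vertices: (98.479,176.832) → (161.861,176.832) → (161.861,83.170) → (98.479,83.170) → (98.479,176.832). Closed: final G1 returns to the first vertex.

**Shape 3** — `<path>` line segment, stroke `#0000ff` → engrave (S255, F4298). Machine vertices: (55.621,95.959) → (187.702,120.427). Open path.

**Shape 4** — `<path>` quadratic bezier, stroke `#0000ff` → engrave (S255, F4298). Control points (SVG): P0=(157.612,65.196), P1=(77.022,76.451), P2=(65.271,127.038); sampled at t=k/6. Machine vertices: (157.612,171.878) → (132.661,167.034) → (111.534,160.004) → (94.232,150.790) → (80.754,139.390) → (71.100,125.806) → (65.271,110.036). Open path.

; LightBurn 1.4.05
; GRBL device profile, absolute coords
G21
G90
G0 X189.831 Y225.369
M3 S768
G1 X27.210 Y95.483 F1148
M5
G0 X98.479 Y176.832
M3 S768
G1 X161.861 Y176.832 F1148
G1 X161.861 Y83.170
G1 X98.479 Y83.170
G1 X98.479 Y176.832
M5
G0 X55.621 Y95.959
M3 S255
G1 X187.702 Y120.427 F4298
M5
G0 X157.612 Y171.878
M3 S255
G1 X132.661 Y167.034 F4298
G1 X111.534 Y160.004
G1 X94.232 Y150.790
G1 X80.754 Y139.390
G1 X71.100 Y125.806
G1 X65.271 Y110.036
M5
G0 X0.000 Y0.000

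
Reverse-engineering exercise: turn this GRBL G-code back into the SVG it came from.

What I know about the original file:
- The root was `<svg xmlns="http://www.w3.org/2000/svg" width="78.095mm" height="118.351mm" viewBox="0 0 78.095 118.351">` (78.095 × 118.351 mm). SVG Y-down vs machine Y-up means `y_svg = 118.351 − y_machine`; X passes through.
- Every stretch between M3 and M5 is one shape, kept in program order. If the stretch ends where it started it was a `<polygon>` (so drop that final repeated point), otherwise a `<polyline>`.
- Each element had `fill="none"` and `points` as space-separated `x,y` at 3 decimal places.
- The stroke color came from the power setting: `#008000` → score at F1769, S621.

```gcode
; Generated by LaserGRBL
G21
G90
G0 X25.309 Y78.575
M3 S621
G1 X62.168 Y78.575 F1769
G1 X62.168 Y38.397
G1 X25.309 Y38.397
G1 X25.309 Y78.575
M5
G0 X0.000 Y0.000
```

Each laser-on run becomes one SVG element. Flip Y back into SVG space with y_svg = 118.351 − y_machine. Every run uses S621, so all elements get stroke `#008000` (score).

Run 1: The run returns to its start, so emit a `<polygon>` with points (Y-flipped): 25.309,39.776 62.168,39.776 62.168,79.954 25.309,79.954.

<svg xmlns="http://www.w3.org/2000/svg" width="78.095mm" height="118.351mm" viewBox="0 0 78.095 118.351">
  <polygon points="25.309,39.776 62.168,39.776 62.168,79.954 25.309,79.954" fill="none" stroke="#008000"/>
</svg>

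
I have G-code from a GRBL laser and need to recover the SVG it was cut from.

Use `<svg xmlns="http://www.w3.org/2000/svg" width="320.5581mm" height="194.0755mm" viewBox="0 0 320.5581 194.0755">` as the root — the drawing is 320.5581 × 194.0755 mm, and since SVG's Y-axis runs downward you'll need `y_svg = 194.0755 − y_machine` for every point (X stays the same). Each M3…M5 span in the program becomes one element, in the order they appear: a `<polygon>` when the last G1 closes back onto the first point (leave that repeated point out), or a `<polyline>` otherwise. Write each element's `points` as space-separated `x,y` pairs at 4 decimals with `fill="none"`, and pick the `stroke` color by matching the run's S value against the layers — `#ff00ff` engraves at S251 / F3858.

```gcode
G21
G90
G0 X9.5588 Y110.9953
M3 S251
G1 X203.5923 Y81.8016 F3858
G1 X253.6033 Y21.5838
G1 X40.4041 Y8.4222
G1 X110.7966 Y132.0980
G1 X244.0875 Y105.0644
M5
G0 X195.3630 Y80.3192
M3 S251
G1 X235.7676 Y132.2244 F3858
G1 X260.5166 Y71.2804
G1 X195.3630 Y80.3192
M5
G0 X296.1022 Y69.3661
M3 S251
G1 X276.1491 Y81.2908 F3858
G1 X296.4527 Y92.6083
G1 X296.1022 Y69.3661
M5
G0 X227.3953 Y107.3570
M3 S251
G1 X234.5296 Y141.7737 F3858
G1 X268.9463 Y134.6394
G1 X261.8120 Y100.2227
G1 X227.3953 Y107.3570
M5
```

y_svg = 194.0755 − y_m. Every run uses S251, so all elements get stroke `#ff00ff` (engrave).

[1] open run; points: 9.5588,83.0802 203.5923,112.2739 253.6033,172.4917 40.4041,185.6533 110.7966,61.9775 244.0875,89.0111

[2] closed run; points: 195.3630,113.7563 235.7676,61.8511 260.5166,122.7951

[3] closed run; points: 296.1022,124.7094 276.1491,112.7847 296.4527,101.4672

[4] closed run; points: 227.3953,86.7185 234.5296,52.3018 268.9463,59.4361 261.8120,93.8528

<svg xmlns="http://www.w3.org/2000/svg" width="320.5581mm" height="194.0755mm" viewBox="0 0 320.5581 194.0755">
  <polyline points="9.5588,83.0802 203.5923,112.2739 253.6033,172.4917 40.4041,185.6533 110.7966,61.9775 244.0875,89.0111" fill="none" stroke="#ff00ff"/>
  <polygon points="195.3630,113.7563 235.7676,61.8511 260.5166,122.7951" fill="none" stroke="#ff00ff"/>
  <polygon points="296.1022,124.7094 276.1491,112.7847 296.4527,101.4672" fill="none" stroke="#ff00ff"/>
  <polygon points="227.3953,86.7185 234.5296,52.3018 268.9463,59.4361 261.8120,93.8528" fill="none" stroke="#ff00ff"/>
</svg>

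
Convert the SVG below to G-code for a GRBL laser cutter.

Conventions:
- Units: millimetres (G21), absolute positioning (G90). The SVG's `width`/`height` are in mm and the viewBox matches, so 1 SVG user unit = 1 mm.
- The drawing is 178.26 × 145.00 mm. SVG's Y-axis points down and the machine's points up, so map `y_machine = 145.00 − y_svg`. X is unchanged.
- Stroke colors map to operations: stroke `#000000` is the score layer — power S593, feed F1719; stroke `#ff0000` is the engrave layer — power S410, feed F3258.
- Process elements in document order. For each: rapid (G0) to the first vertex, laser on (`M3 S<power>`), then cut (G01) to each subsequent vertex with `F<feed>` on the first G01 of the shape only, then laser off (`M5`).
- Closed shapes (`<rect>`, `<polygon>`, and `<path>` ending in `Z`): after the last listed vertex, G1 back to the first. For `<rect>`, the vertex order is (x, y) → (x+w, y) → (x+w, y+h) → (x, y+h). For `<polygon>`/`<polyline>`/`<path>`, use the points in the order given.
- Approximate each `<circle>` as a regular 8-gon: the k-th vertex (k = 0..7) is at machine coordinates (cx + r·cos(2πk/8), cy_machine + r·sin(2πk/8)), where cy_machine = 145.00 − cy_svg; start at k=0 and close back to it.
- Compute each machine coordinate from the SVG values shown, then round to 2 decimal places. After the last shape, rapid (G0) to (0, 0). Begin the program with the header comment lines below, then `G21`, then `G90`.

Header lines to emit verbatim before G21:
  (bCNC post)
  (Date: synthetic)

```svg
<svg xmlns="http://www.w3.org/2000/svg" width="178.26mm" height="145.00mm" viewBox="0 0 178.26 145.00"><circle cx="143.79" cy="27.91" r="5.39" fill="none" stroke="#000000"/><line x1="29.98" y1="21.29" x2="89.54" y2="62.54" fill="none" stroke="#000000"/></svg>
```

(bCNC post)
(Date: synthetic)
G21
G90
G0 X149.18 Y117.09
M3 S593
G01 X147.60 Y120.90 F1719
G01 X143.79 Y122.48
G01 X139.98 Y120.90
G01 X138.40 Y117.09
G01 X139.98 Y113.28
G01 X143.79 Y111.70
G01 X147.60 Y113.28
G01 X149.18 Y117.09
M5
G0 X29.98 Y123.71
M3 S593
G01 X89.54 Y82.46 F1719
M5
G0 X0.00 Y0.00

1 u = 1 mm; y_m = 145.00 − y.

[1] `<circle>` circle, #000000→score S593 F1719: (149.18,117.09) → (147.60,120.90) → (143.79,122.48) → (139.98,120.90) → (138.40,117.09) → (139.98,113.28) → (143.79,111.70) → (147.60,113.28) → (149.18,117.09) (closed)

[2] `<line>` line segment, #000000→score S593 F1719: (29.98,123.71) → (89.54,82.46)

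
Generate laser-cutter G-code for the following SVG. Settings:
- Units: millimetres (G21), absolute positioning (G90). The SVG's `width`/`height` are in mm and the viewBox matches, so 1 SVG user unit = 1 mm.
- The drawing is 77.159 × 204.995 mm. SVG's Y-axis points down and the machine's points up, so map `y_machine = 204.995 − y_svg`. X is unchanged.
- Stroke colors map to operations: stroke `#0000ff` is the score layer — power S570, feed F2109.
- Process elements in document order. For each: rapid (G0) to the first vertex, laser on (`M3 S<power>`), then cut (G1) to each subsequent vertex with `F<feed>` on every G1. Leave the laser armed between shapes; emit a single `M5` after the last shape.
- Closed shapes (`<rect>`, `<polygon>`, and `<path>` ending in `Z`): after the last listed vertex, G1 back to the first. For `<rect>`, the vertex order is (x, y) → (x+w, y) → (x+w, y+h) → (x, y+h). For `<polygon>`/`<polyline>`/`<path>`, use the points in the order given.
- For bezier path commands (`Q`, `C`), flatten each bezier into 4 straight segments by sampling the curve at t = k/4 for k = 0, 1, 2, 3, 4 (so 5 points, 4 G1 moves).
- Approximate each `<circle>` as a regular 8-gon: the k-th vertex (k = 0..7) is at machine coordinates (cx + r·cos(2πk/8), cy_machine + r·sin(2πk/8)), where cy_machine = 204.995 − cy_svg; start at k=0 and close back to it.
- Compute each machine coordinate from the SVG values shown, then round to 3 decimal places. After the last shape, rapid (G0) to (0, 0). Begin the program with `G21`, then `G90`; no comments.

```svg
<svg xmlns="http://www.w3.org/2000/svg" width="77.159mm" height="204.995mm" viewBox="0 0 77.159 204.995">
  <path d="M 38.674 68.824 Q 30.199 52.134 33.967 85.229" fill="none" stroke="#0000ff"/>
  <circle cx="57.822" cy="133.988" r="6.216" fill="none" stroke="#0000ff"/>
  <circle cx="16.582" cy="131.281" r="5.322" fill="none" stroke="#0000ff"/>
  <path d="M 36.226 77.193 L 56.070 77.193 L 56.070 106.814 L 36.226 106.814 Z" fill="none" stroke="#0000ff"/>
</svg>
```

Since the viewBox matches the mm dimensions, user units are millimetres directly. The only transform is the Y-flip y_m = 204.995 − y_svg.

Shape 1 is a quadratic bezier drawn with `<path>`. Its stroke #0000ff means score at S570, F2109. After flipping Y the toolpath is (38.674,136.171) → (35.202,141.404) → (33.260,140.415) → (32.848,133.202) → (33.967,119.766).

Shape 2 is a circle drawn with `<circle>`. Its stroke #0000ff means score at S570, F2109. After flipping Y the toolpath is (64.038,71.007) → (62.217,75.402) → (57.822,77.223) → (53.427,75.402) → (51.606,71.007) → (53.427,66.612) → (57.822,64.791) → (62.217,66.612) → (64.038,71.007), returning to the start.

Shape 3 is a circle drawn with `<circle>`. Its stroke #0000ff means score at S570, F2109. After flipping Y the toolpath is (21.904,73.714) → (20.345,77.477) → (16.582,79.036) → (12.819,77.477) → (11.260,73.714) → (12.819,69.951) → (16.582,68.392) → (20.345,69.951) → (21.904,73.714), returning to the start.

Shape 4 is a rectangle drawn with `<path>`. Its stroke #0000ff means score at S570, F2109. After flipping Y the toolpath is (36.226,127.802) → (56.070,127.802) → (56.070,98.181) → (36.226,98.181) → (36.226,127.802), returning to the start.

G21
G90
G0 X38.674 Y136.171
M3 S570
G1 X35.202 Y141.404 F2109
G1 X33.260 Y140.415 F2109
G1 X32.848 Y133.202 F2109
G1 X33.967 Y119.766 F2109
G0 X64.038 Y71.007
M3 S570
G1 X62.217 Y75.402 F2109
G1 X57.822 Y77.223 F2109
G1 X53.427 Y75.402 F2109
G1 X51.606 Y71.007 F2109
G1 X53.427 Y66.612 F2109
G1 X57.822 Y64.791 F2109
G1 X62.217 Y66.612 F2109
G1 X64.038 Y71.007 F2109
G0 X21.904 Y73.714
M3 S570
G1 X20.345 Y77.477 F2109
G1 X16.582 Y79.036 F2109
G1 X12.819 Y77.477 F2109
G1 X11.260 Y73.714 F2109
G1 X12.819 Y69.951 F2109
G1 X16.582 Y68.392 F2109
G1 X20.345 Y69.951 F2109
G1 X21.904 Y73.714 F2109
G0 X36.226 Y127.802
M3 S570
G1 X56.070 Y127.802 F2109
G1 X56.070 Y98.181 F2109
G1 X36.226 Y98.181 F2109
G1 X36.226 Y127.802 F2109
M5
G0 X0.000 Y0.000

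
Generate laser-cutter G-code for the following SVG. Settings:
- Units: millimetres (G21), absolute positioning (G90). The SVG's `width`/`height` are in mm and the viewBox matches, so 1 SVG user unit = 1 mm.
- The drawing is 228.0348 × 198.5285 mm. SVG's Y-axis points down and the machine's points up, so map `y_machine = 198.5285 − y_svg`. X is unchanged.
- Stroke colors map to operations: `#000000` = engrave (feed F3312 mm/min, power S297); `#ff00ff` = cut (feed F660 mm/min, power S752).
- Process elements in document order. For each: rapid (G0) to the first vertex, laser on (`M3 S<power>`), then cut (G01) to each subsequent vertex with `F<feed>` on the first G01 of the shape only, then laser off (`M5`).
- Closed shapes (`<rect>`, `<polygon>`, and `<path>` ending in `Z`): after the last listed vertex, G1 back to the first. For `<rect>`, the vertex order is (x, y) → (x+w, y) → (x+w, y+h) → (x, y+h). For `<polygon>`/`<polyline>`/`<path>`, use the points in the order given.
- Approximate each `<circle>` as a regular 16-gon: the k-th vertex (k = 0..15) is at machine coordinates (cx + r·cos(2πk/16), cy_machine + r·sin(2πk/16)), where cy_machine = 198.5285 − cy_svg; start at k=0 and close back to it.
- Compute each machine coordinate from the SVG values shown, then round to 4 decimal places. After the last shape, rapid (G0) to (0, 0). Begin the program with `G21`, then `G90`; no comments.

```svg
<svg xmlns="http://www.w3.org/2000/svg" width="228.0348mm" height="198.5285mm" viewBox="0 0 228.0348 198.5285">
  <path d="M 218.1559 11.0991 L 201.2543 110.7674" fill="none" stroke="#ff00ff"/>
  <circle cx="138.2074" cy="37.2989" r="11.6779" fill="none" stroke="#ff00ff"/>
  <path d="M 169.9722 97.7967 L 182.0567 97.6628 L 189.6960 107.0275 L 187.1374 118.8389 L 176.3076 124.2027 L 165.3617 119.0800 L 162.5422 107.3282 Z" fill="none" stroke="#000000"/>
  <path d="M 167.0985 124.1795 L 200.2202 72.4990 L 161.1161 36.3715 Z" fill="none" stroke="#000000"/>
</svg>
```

G21
G90
G0 X218.1559 Y187.4294
M3 S752
G01 X201.2543 Y87.7611 F660
M5
G0 X149.8853 Y161.2296
M3 S752
G01 X148.9964 Y165.6985 F660
G01 X146.4649 Y169.4871
G01 X142.6763 Y172.0186
G01 X138.2074 Y172.9075
G01 X133.7385 Y172.0186
G01 X129.9499 Y169.4871
G01 X127.4184 Y165.6985
G01 X126.5295 Y161.2296
G01 X127.4184 Y156.7607
G01 X129.9499 Y152.9721
G01 X133.7385 Y150.4406
G01 X138.2074 Y149.5517
G01 X142.6763 Y150.4406
G01 X146.4649 Y152.9721
G01 X148.9964 Y156.7607
G01 X149.8853 Y161.2296
M5
G0 X169.9722 Y100.7318
M3 S297
G01 X182.0567 Y100.8657 F3312
G01 X189.6960 Y91.5010
G01 X187.1374 Y79.6896
G01 X176.3076 Y74.3258
G01 X165.3617 Y79.4485
G01 X162.5422 Y91.2003
G01 X169.9722 Y100.7318
M5
G0 X167.0985 Y74.3490
M3 S297
G01 X200.2202 Y126.0295 F3312
G01 X161.1161 Y162.1570
G01 X167.0985 Y74.3490
M5
G0 X0.0000 Y0.0000

viewBox `0 0 228.0348 198.5285` with mm width/height → 1 unit = 1 mm. Flip: y_m = 198.5285 − y_svg.

**Shape 1** — `<path>` line segment, stroke `#ff00ff` → cut (S752, F660). Machine vertices: (218.1559,187.4294) → (201.2543,87.7611). Open path.

**Shape 2** — `<circle>` circle, stroke `#ff00ff` → cut (S752, F660). Machine vertices: (149.8853,161.2296) → (148.9964,165.6985) → (146.4649,169.4871) → (142.6763,172.0186) → (138.2074,172.9075) → (133.7385,172.0186) → (129.9499,169.4871) → (127.4184,165.6985) → (126.5295,161.2296) → (127.4184,156.7607) → (129.9499,152.9721) → (133.7385,150.4406) → (138.2074,149.5517) → (142.6763,150.4406) → (146.4649,152.9721) → (148.9964,156.7607) → (149.8853,161.2296). Closed: final G1 returns to the first vertex.

**Shape 3** — `<path>` regular polygon, stroke `#000000` → engrave (S297, F3312). Machine vertices: (169.9722,100.7318) → (182.0567,100.8657) → (189.6960,91.5010) → (187.1374,79.6896) → (176.3076,74.3258) → (165.3617,79.4485) → (162.5422,91.2003) → (169.9722,100.7318). Closed: final G1 returns to the first vertex.

**Shape 4** — `<path>` closed polygon, stroke `#000000` → engrave (S297, F3312). Machine vertices: (167.0985,74.3490) → (200.2202,126.0295) → (161.1161,162.1570) → (167.0985,74.3490). Closed: final G1 returns to the first vertex.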